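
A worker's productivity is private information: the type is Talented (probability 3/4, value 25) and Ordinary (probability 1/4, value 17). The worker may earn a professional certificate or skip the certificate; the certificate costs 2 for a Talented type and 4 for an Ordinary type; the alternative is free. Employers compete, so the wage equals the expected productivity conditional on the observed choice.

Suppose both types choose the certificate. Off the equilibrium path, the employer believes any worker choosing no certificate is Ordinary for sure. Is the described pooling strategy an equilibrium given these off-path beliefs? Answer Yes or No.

On path, the employer holds the prior and pays 3/4·25 + 1/4·17 = 23. Off path (no certificate), believing Ordinary, it pays 17.
Talented: the certificate nets 23 − 2 = 21; no certificate nets 17. Talented stays.
Ordinary: the certificate nets 23 − 4 = 19; no certificate nets 17. Ordinary stays.
No type deviates, so pooling is sustained.

Yes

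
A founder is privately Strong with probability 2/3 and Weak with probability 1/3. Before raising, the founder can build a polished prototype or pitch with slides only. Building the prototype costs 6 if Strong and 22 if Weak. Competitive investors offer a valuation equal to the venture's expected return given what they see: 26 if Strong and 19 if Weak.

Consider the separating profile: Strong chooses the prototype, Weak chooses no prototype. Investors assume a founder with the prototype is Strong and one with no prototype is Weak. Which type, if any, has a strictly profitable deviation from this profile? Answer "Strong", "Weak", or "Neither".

Neither

The prototype pays 26; no prototype pays 19.
Strong: assigned the prototype, nets 26 − 6 = 20; deviating to no prototype nets 19.
Weak: assigned no prototype, nets 19; deviating to the prototype nets 26 − 22 = 4.
Both types strictly prefer their assigned action; no profitable deviation.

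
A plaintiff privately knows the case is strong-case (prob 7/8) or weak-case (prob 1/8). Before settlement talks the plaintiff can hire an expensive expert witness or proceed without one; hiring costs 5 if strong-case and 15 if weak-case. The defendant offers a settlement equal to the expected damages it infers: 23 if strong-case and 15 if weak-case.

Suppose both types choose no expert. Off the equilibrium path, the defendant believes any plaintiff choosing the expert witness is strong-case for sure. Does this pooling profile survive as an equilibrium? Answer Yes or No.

Yes

On path, the defendant holds the prior and pays 7/8·23 + 1/8·15 = 22. Off path (the expert witness), believing strong-case, it pays 23.
strong-case: no expert nets 22; the expert witness nets 23 − 5 = 18. strong-case stays.
weak-case: no expert nets 22; the expert witness nets 23 − 15 = 8. weak-case stays.
No type deviates, so pooling is sustained.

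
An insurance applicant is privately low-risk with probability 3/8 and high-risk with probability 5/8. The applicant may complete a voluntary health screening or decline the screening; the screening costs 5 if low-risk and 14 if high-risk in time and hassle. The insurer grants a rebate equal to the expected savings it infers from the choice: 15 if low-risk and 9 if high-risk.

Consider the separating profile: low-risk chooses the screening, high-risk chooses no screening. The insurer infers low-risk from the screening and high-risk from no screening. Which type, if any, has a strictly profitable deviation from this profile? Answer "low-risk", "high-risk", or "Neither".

The screening pays 15; no screening pays 9.
low-risk: assigned the screening, nets 15 − 5 = 10; deviating to no screening nets 9.
high-risk: assigned no screening, nets 9; deviating to the screening nets 15 − 14 = 1.
Both types strictly prefer their assigned action; no profitable deviation.

Neither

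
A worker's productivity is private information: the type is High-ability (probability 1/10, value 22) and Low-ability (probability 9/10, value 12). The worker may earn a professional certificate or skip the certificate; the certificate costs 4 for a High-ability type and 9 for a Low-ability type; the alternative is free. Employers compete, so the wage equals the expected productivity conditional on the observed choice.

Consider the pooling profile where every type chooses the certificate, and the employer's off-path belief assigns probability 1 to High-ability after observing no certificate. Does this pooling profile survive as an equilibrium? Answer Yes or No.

No

On path, the employer holds the prior and pays 1/10·22 + 9/10·12 = 13. Off path (no certificate), believing High-ability, it pays 22.
High-ability: the certificate nets 13 − 4 = 9; no certificate nets 22. High-ability would deviate.
Low-ability: the certificate nets 13 − 9 = 4; no certificate nets 22. Low-ability would deviate.
A type deviates, so pooling fails.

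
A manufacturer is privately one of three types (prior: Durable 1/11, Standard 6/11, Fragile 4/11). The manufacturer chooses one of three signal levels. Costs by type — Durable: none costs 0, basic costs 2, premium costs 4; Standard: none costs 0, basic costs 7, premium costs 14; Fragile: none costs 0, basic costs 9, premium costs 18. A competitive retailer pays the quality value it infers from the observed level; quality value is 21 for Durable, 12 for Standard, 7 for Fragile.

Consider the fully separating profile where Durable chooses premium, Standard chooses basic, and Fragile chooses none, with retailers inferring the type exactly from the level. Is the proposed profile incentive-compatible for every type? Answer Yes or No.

No

Separating prices: premium → 21, basic → 12, none → 7.
Durable (assigned premium): none: 7 − 0 = 7; basic: 12 − 2 = 10; premium: 21 − 4 = 17. Durable stays.
Standard (assigned basic): none: 7 − 0 = 7; basic: 12 − 7 = 5; premium: 21 − 14 = 7. Standard prefers none.
Fragile (assigned none): none: 7 − 0 = 7; basic: 12 − 9 = 3; premium: 21 − 18 = 3. Fragile stays.
At least one type deviates; the separating profile fails.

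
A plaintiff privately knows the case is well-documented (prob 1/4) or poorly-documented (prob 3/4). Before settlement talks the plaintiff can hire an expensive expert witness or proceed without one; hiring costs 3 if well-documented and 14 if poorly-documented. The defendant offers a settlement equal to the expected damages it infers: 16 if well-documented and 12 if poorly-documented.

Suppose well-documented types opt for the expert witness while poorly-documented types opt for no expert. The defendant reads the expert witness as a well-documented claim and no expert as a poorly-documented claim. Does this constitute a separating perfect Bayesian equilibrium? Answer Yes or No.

Under these beliefs, the expert witness earns settlement 16 and no expert earns settlement 12.
well-documented: the expert witness nets 16 − 3 = 13; no expert nets 12. well-documented prefers the expert witness.
poorly-documented: the expert witness nets 16 − 14 = 2; no expert nets 12. poorly-documented prefers no expert.
Neither type deviates, so the separating profile is an equilibrium.

Yes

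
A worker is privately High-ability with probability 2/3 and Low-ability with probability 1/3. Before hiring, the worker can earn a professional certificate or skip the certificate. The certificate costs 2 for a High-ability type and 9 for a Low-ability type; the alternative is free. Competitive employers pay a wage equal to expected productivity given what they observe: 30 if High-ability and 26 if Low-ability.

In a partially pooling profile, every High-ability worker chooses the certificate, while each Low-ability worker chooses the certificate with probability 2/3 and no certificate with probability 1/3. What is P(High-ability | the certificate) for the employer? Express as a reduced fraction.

3/4

P(the certificate) = (2/3)·1 + (1/3)·(2/3) = 8/9.
By Bayes' rule, P(High-ability | the certificate) = (2/3) / (8/9) = 3/4.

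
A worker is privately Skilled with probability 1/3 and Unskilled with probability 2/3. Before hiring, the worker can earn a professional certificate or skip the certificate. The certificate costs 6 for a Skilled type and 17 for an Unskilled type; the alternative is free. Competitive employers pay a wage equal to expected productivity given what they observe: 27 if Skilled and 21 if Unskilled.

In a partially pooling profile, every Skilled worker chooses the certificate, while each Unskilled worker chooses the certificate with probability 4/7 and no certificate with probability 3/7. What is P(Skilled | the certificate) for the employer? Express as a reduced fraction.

P(the certificate) = (1/3)·1 + (2/3)·(4/7) = 5/7.
By Bayes' rule, P(Skilled | the certificate) = (1/3) / (5/7) = 7/15.

7/15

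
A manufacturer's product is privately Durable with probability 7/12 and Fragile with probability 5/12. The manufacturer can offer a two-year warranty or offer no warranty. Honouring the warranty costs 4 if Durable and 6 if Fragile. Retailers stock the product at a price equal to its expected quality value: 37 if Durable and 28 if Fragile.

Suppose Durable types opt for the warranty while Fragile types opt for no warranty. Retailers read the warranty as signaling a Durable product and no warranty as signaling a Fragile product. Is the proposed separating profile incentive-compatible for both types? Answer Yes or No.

No

Under these beliefs, the warranty earns price 37 and no warranty earns price 28.
Durable: the warranty nets 37 − 4 = 33; no warranty nets 28. Durable prefers the warranty.
Fragile: the warranty nets 37 − 6 = 31; no warranty nets 28. Fragile would deviate to the warranty.
Fragile has a profitable deviation, so the profile is not an equilibrium.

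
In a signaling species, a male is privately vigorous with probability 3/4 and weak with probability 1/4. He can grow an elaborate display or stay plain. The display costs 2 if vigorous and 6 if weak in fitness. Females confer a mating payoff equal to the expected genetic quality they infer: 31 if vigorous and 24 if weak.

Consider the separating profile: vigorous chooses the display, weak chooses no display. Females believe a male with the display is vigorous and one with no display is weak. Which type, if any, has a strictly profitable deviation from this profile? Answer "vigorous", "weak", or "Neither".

The display pays 31; no display pays 24.
vigorous: assigned the display, nets 31 − 2 = 29; deviating to no display nets 24.
weak: assigned no display, nets 24; deviating to the display nets 31 − 6 = 25.
The weak type gains 1 by deviating.

weak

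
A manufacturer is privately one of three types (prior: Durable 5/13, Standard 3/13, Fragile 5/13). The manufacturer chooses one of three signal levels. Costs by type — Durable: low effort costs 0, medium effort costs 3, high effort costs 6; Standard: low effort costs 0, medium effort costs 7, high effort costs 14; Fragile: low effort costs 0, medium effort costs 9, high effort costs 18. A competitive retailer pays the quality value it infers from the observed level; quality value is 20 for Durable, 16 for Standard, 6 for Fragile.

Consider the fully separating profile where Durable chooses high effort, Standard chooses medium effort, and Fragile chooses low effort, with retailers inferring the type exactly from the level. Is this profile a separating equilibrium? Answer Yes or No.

No

Separating prices: high effort → 20, medium effort → 16, low effort → 6.
Durable (assigned high effort): low effort: 6 − 0 = 6; medium effort: 16 − 3 = 13; high effort: 20 − 6 = 14. Durable stays.
Standard (assigned medium effort): low effort: 6 − 0 = 6; medium effort: 16 − 7 = 9; high effort: 20 − 14 = 6. Standard stays.
Fragile (assigned low effort): low effort: 6 − 0 = 6; medium effort: 16 − 9 = 7; high effort: 20 − 18 = 2. Fragile prefers medium effort.
At least one type deviates; the separating profile fails.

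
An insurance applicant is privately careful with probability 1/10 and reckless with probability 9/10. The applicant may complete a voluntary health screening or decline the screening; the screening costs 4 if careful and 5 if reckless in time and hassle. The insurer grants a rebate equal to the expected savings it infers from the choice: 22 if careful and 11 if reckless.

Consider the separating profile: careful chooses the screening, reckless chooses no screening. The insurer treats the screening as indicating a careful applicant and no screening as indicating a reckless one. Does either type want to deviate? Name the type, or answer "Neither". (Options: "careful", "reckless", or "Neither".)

The screening pays 22; no screening pays 11.
careful: assigned the screening, nets 22 − 4 = 18; deviating to no screening nets 11.
reckless: assigned no screening, nets 11; deviating to the screening nets 22 − 5 = 17.
The reckless type gains 6 by deviating.

reckless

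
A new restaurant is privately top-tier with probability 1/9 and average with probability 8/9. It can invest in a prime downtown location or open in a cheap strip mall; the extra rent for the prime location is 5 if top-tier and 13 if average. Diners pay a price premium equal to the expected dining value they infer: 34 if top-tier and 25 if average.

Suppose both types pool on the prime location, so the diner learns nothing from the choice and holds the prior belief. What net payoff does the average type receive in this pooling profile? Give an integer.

Pooled price premium = 1/9·34 + 8/9·25 = 26.
average pays cost 13 for the prime location, so net payoff = 26 − 13 = 13.

13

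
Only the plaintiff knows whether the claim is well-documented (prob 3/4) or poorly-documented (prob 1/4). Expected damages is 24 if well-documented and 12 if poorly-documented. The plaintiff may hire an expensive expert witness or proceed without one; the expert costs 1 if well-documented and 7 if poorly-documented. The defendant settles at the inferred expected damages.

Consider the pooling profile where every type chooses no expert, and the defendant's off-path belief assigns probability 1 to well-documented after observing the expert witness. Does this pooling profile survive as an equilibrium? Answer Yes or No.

On path, the defendant holds the prior and pays 3/4·24 + 1/4·12 = 21. Off path (the expert witness), believing well-documented, it pays 24.
well-documented: no expert nets 21; the expert witness nets 24 − 1 = 23. well-documented would deviate.
poorly-documented: no expert nets 21; the expert witness nets 24 − 7 = 17. poorly-documented stays.
A type deviates, so pooling fails.

No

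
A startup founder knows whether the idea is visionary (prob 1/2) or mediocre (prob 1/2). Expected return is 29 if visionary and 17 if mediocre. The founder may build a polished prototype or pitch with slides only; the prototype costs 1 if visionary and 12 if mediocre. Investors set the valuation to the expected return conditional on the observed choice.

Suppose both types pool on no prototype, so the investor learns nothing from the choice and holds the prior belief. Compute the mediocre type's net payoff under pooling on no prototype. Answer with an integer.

Pooled valuation = 1/2·29 + 1/2·17 = 23.
mediocre pays no cost for no prototype, so net payoff = 23.

23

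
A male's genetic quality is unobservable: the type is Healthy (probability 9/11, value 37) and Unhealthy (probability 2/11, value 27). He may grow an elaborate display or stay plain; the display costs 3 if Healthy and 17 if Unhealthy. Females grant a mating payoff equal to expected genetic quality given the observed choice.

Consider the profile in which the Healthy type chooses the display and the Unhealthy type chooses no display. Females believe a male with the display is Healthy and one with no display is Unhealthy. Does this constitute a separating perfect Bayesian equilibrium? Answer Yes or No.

Yes

Under these beliefs, the display earns mating payoff 37 and no display earns mating payoff 27.
Healthy: the display nets 37 − 3 = 34; no display nets 27. Healthy prefers the display.
Unhealthy: the display nets 37 − 17 = 20; no display nets 27. Unhealthy prefers no display.
Neither type deviates, so the separating profile is an equilibrium.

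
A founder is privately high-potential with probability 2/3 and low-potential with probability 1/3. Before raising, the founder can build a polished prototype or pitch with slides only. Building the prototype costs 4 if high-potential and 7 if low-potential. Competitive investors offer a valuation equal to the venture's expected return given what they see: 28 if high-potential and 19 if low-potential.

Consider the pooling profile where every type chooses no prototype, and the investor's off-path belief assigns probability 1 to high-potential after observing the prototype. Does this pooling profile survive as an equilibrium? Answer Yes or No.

Yes

On path, the investor holds the prior and pays 2/3·28 + 1/3·19 = 25. Off path (the prototype), believing high-potential, it pays 28.
high-potential: no prototype nets 25; the prototype nets 28 − 4 = 24. high-potential stays.
low-potential: no prototype nets 25; the prototype nets 28 − 7 = 21. low-potential stays.
No type deviates, so pooling is sustained.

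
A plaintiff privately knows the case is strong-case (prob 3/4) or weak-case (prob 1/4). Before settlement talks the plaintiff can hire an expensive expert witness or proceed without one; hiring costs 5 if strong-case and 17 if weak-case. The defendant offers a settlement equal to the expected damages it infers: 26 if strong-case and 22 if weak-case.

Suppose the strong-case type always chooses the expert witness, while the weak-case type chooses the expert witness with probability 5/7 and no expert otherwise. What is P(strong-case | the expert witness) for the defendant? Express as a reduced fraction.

21/26

P(the expert witness) = (3/4)·1 + (1/4)·(5/7) = 13/14.
By Bayes' rule, P(strong-case | the expert witness) = (3/4) / (13/14) = 21/26.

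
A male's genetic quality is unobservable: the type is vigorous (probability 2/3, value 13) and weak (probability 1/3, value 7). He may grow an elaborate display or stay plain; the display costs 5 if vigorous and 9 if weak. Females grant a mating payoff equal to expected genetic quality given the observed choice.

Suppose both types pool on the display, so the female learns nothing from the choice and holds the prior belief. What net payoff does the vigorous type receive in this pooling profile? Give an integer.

6

Pooled mating payoff = 2/3·13 + 1/3·7 = 11.
vigorous pays cost 5 for the display, so net payoff = 11 − 5 = 6.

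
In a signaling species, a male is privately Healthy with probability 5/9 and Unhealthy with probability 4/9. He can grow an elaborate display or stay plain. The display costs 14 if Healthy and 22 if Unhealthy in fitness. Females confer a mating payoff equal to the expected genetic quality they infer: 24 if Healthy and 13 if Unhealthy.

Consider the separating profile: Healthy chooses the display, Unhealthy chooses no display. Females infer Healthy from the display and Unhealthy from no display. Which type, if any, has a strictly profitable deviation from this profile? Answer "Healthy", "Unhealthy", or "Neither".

Healthy

The display pays 24; no display pays 13.
Healthy: assigned the display, nets 24 − 14 = 10; deviating to no display nets 13.
Unhealthy: assigned no display, nets 13; deviating to the display nets 24 − 22 = 2.
The Healthy type gains 3 by deviating.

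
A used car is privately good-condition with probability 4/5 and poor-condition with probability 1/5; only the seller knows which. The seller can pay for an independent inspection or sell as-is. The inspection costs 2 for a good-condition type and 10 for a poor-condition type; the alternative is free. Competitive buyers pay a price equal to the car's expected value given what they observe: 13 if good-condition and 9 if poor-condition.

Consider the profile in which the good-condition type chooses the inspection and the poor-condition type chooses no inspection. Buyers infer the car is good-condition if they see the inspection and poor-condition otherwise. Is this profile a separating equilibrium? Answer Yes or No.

Yes

Under these beliefs, the inspection earns price 13 and no inspection earns price 9.
good-condition: the inspection nets 13 − 2 = 11; no inspection nets 9. good-condition prefers the inspection.
poor-condition: the inspection nets 13 − 10 = 3; no inspection nets 9. poor-condition prefers no inspection.
Neither type deviates, so the separating profile is an equilibrium.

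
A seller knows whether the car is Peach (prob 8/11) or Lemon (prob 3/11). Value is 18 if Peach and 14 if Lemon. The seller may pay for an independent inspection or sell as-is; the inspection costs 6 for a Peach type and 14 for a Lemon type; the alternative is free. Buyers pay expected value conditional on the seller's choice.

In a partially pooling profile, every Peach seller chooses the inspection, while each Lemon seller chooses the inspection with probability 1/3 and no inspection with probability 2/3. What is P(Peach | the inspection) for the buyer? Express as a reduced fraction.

8/9

P(the inspection) = (8/11)·1 + (3/11)·(1/3) = 9/11.
By Bayes' rule, P(Peach | the inspection) = (8/11) / (9/11) = 8/9.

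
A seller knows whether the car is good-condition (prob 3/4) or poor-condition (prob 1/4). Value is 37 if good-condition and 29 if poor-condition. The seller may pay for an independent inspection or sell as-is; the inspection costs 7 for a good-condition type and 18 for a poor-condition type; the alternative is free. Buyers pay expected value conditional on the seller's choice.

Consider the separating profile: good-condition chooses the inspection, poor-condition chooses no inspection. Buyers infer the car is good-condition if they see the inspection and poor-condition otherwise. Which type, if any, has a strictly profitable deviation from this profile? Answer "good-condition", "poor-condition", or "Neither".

The inspection pays 37; no inspection pays 29.
good-condition: assigned the inspection, nets 37 − 7 = 30; deviating to no inspection nets 29.
poor-condition: assigned no inspection, nets 29; deviating to the inspection nets 37 − 18 = 19.
Both types strictly prefer their assigned action; no profitable deviation.

Neither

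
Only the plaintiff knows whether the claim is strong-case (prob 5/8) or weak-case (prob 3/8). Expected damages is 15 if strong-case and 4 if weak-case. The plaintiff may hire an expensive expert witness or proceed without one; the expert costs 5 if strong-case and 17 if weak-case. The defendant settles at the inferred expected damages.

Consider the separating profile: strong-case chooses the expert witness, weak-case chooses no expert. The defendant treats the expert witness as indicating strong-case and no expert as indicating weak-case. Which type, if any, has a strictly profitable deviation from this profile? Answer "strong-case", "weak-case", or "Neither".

Neither

The expert witness pays 15; no expert pays 4.
strong-case: assigned the expert witness, nets 15 − 5 = 10; deviating to no expert nets 4.
weak-case: assigned no expert, nets 4; deviating to the expert witness nets 15 − 17 = -2.
Both types strictly prefer their assigned action; no profitable deviation.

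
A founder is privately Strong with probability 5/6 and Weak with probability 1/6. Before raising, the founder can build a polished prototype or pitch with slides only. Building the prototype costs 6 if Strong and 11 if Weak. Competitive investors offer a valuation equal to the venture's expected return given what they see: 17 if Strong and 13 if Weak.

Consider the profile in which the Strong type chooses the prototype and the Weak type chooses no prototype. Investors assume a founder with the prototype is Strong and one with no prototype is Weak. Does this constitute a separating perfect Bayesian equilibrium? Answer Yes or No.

No

Under these beliefs, the prototype earns valuation 17 and no prototype earns valuation 13.
Strong: the prototype nets 17 − 6 = 11; no prototype nets 13. Strong would deviate to no prototype.
Weak: the prototype nets 17 − 11 = 6; no prototype nets 13. Weak prefers no prototype.
Strong has a profitable deviation, so the profile is not an equilibrium.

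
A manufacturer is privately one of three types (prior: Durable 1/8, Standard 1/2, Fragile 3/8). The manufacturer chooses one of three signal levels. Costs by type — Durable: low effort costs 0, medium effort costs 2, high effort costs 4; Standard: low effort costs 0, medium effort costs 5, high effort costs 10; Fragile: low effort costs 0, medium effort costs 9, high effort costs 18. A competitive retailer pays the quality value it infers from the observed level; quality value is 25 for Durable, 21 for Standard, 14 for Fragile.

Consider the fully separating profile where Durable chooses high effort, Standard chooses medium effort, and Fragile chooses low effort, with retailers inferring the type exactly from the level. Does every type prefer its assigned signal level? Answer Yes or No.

Separating prices: high effort → 25, medium effort → 21, low effort → 14.
Durable (assigned high effort): low effort: 14 − 0 = 14; medium effort: 21 − 2 = 19; high effort: 25 − 4 = 21. Durable stays.
Standard (assigned medium effort): low effort: 14 − 0 = 14; medium effort: 21 − 5 = 16; high effort: 25 − 10 = 15. Standard stays.
Fragile (assigned low effort): low effort: 14 − 0 = 14; medium effort: 21 − 9 = 12; high effort: 25 − 18 = 7. Fragile stays.
Every type prefers its assigned level; separation holds.

Yes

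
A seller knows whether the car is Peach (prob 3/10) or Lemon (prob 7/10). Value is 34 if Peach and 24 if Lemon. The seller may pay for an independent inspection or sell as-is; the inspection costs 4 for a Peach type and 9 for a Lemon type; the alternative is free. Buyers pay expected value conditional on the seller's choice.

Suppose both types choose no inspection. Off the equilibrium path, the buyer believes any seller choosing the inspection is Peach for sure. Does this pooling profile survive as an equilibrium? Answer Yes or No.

On path, the buyer holds the prior and pays 3/10·34 + 7/10·24 = 27. Off path (the inspection), believing Peach, it pays 34.
Peach: no inspection nets 27; the inspection nets 34 − 4 = 30. Peach would deviate.
Lemon: no inspection nets 27; the inspection nets 34 − 9 = 25. Lemon stays.
A type deviates, so pooling fails.

No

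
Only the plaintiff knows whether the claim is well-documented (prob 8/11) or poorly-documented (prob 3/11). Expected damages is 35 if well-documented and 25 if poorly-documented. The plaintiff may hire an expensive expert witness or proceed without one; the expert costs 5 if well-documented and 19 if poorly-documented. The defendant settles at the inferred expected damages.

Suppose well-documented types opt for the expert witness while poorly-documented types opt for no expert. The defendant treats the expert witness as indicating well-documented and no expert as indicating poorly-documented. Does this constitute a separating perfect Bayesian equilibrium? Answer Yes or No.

Yes

Under these beliefs, the expert witness earns settlement 35 and no expert earns settlement 25.
well-documented: the expert witness nets 35 − 5 = 30; no expert nets 25. well-documented prefers the expert witness.
poorly-documented: the expert witness nets 35 − 19 = 16; no expert nets 25. poorly-documented prefers no expert.
Neither type deviates, so the separating profile is an equilibrium.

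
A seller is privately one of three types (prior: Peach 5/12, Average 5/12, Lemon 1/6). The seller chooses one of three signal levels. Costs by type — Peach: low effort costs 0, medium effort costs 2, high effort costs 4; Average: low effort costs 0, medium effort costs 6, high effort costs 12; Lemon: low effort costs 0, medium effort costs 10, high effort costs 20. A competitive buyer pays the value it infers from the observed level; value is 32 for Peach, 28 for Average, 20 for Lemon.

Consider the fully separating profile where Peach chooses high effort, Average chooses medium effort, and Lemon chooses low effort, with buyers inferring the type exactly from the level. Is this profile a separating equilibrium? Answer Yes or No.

Separating prices: high effort → 32, medium effort → 28, low effort → 20.
Peach (assigned high effort): low effort: 20 − 0 = 20; medium effort: 28 − 2 = 26; high effort: 32 − 4 = 28. Peach stays.
Average (assigned medium effort): low effort: 20 − 0 = 20; medium effort: 28 − 6 = 22; high effort: 32 − 12 = 20. Average stays.
Lemon (assigned low effort): low effort: 20 − 0 = 20; medium effort: 28 − 10 = 18; high effort: 32 − 20 = 12. Lemon stays.
Every type prefers its assigned level; separation holds.

Yes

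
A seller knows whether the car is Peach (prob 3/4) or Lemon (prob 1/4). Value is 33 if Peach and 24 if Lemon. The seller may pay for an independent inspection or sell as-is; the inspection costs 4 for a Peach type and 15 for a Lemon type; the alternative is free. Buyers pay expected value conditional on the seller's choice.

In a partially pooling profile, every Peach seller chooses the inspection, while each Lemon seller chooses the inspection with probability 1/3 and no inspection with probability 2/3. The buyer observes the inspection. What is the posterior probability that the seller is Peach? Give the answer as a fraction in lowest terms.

P(the inspection) = (3/4)·1 + (1/4)·(1/3) = 5/6.
By Bayes' rule, P(Peach | the inspection) = (3/4) / (5/6) = 9/10.

9/10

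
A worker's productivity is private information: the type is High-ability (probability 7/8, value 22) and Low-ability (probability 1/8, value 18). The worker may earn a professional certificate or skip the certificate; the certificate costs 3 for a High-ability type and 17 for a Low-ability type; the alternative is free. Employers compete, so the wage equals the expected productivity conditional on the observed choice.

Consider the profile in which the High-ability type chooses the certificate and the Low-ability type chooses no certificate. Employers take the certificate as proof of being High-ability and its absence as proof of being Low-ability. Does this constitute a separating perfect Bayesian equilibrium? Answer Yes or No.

Yes

Under these beliefs, the certificate earns wage 22 and no certificate earns wage 18.
High-ability: the certificate nets 22 − 3 = 19; no certificate nets 18. High-ability prefers the certificate.
Low-ability: the certificate nets 22 − 17 = 5; no certificate nets 18. Low-ability prefers no certificate.
Neither type deviates, so the separating profile is an equilibrium.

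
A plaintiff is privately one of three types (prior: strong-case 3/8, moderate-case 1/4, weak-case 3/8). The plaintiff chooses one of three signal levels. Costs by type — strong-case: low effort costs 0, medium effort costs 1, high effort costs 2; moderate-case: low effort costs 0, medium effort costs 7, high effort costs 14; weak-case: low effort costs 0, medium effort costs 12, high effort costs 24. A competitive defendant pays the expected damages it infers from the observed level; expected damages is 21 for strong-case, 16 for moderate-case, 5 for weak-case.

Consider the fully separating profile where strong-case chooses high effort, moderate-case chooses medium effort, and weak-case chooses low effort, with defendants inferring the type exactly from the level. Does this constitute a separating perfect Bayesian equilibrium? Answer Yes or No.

Separating settlements: high effort → 21, medium effort → 16, low effort → 5.
strong-case (assigned high effort): low effort: 5 − 0 = 5; medium effort: 16 − 1 = 15; high effort: 21 − 2 = 19. strong-case stays.
moderate-case (assigned medium effort): low effort: 5 − 0 = 5; medium effort: 16 − 7 = 9; high effort: 21 − 14 = 7. moderate-case stays.
weak-case (assigned low effort): low effort: 5 − 0 = 5; medium effort: 16 − 12 = 4; high effort: 21 − 24 = -3. weak-case stays.
Every type prefers its assigned level; separation holds.

Yes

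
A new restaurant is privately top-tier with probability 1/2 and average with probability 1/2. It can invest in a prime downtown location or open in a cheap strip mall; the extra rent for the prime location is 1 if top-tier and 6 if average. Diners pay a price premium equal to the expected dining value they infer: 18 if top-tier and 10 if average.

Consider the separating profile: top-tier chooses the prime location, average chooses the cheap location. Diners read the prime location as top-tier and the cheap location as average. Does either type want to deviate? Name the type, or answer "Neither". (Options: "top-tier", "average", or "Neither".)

The prime location pays 18; the cheap location pays 10.
top-tier: assigned the prime location, nets 18 − 1 = 17; deviating to the cheap location nets 10.
average: assigned the cheap location, nets 10; deviating to the prime location nets 18 − 6 = 12.
The average type gains 2 by deviating.

average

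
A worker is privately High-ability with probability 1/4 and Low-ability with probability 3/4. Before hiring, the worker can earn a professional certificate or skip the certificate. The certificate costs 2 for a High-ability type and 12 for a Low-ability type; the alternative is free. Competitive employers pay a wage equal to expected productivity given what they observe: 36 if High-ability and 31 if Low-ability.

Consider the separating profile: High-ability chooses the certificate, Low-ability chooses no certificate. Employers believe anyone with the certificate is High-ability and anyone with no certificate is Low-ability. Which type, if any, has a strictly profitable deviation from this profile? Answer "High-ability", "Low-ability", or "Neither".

The certificate pays 36; no certificate pays 31.
High-ability: assigned the certificate, nets 36 − 2 = 34; deviating to no certificate nets 31.
Low-ability: assigned no certificate, nets 31; deviating to the certificate nets 36 − 12 = 24.
Both types strictly prefer their assigned action; no profitable deviation.

Neither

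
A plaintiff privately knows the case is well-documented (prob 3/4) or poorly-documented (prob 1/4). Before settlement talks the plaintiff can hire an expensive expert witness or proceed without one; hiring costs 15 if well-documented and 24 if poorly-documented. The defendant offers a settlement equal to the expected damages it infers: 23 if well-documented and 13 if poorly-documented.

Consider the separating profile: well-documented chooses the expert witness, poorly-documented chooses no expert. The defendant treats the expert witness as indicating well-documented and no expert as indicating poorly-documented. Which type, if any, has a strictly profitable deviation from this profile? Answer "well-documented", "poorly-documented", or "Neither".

The expert witness pays 23; no expert pays 13.
well-documented: assigned the expert witness, nets 23 − 15 = 8; deviating to no expert nets 13.
poorly-documented: assigned no expert, nets 13; deviating to the expert witness nets 23 − 24 = -1.
The well-documented type gains 5 by deviating.

well-documented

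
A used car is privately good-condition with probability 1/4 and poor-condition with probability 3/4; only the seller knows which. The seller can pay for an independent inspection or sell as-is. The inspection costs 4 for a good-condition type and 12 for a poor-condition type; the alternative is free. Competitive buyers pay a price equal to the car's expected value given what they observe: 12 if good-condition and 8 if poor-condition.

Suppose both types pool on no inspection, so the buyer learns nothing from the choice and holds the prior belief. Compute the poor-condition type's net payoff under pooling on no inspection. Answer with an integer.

Pooled price = 1/4·12 + 3/4·8 = 9.
poor-condition pays no cost for no inspection, so net payoff = 9.

9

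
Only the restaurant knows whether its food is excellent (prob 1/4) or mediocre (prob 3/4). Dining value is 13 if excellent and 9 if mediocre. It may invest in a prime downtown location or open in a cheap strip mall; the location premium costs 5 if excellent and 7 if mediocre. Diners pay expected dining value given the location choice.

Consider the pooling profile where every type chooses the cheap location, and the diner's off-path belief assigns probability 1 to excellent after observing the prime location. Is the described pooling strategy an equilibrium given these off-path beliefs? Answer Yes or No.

Yes

On path, the diner holds the prior and pays 1/4·13 + 3/4·9 = 10. Off path (the prime location), believing excellent, it pays 13.
excellent: the cheap location nets 10; the prime location nets 13 − 5 = 8. excellent stays.
mediocre: the cheap location nets 10; the prime location nets 13 − 7 = 6. mediocre stays.
No type deviates, so pooling is sustained.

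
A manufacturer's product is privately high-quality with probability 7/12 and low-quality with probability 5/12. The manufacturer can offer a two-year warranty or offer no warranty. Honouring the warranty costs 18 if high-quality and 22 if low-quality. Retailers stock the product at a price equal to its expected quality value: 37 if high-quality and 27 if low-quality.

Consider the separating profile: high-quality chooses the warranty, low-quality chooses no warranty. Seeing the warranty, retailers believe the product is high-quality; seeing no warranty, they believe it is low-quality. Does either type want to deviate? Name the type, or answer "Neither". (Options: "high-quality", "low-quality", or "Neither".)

high-quality

The warranty pays 37; no warranty pays 27.
high-quality: assigned the warranty, nets 37 − 18 = 19; deviating to no warranty nets 27.
low-quality: assigned no warranty, nets 27; deviating to the warranty nets 37 − 22 = 15.
The high-quality type gains 8 by deviating.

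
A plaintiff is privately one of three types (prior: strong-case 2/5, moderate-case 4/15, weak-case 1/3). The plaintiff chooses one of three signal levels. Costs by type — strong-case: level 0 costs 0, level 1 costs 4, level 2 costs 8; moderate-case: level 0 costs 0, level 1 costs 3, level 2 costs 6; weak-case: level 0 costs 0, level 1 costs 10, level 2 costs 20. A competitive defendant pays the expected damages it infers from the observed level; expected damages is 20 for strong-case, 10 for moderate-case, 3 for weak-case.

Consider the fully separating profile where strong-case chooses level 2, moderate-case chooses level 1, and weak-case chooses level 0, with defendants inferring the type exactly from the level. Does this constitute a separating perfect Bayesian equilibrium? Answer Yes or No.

Separating settlements: level 2 → 20, level 1 → 10, level 0 → 3.
strong-case (assigned level 2): level 0: 3 − 0 = 3; level 1: 10 − 4 = 6; level 2: 20 − 8 = 12. strong-case stays.
moderate-case (assigned level 1): level 0: 3 − 0 = 3; level 1: 10 − 3 = 7; level 2: 20 − 6 = 14. moderate-case prefers level 2.
weak-case (assigned level 0): level 0: 3 − 0 = 3; level 1: 10 − 10 = 0; level 2: 20 − 20 = 0. weak-case stays.
At least one type deviates; the separating profile fails.

No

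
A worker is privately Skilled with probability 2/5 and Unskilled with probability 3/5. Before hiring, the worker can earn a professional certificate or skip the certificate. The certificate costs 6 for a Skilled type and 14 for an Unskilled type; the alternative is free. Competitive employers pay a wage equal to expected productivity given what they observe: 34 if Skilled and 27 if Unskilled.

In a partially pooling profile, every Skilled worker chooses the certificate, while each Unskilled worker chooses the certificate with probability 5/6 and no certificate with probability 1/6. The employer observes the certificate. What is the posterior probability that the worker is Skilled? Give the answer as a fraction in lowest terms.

P(the certificate) = (2/5)·1 + (3/5)·(5/6) = 9/10.
By Bayes' rule, P(Skilled | the certificate) = (2/5) / (9/10) = 4/9.

4/9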